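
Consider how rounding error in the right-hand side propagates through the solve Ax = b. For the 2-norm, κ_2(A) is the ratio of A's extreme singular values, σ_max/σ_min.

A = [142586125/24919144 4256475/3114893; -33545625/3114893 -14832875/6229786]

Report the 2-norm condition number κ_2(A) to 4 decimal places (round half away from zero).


143.0080

form AᵀA = [319552167015625/2148663452224 8986942996875/268582931528; 8986942996875/268582931528 1012057088125/134291465764] with trace 199729375625/1278205504 and determinant 6103515625/5112822016
solving λ² − 199729375625/1278205504·λ + 6103515625/5112822016 = 0 gives λ = 625/4, 9765625/1278205504
σ_max=√(625/4)=(25/2), σ_min=√(9765625/1278205504)=(3125/35752) → κ = 143.0080


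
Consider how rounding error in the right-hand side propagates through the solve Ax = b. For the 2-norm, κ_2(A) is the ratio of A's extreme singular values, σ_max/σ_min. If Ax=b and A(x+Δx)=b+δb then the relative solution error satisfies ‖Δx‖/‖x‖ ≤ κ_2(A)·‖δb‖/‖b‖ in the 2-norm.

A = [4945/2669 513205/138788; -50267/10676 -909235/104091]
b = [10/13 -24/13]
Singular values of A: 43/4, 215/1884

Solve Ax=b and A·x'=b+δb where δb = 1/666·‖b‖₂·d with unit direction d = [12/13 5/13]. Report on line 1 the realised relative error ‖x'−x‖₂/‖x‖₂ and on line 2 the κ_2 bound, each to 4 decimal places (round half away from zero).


σ_max = 43/4, σ_min = 215/1884
κ = σ_max/σ_min = (43/4)/(215/1884) = 94.2000
worst-case relative error ≤ 94.2000 × 1/666 = 0.1414
solve Ax = b  →  x = [0.0876 0.1642]
‖b‖₂ = 2.0000 and ‖x‖₂ = 0.1860
Δx = A⁻¹·δb where δb = 1/666·2.0000·d; ‖Δx‖ = 0.0263
dividing the unrounded norms, ‖Δx‖/‖x‖ = 0.1414
so the bound is sharp here: realised error equals the bound

0.1414
0.1414


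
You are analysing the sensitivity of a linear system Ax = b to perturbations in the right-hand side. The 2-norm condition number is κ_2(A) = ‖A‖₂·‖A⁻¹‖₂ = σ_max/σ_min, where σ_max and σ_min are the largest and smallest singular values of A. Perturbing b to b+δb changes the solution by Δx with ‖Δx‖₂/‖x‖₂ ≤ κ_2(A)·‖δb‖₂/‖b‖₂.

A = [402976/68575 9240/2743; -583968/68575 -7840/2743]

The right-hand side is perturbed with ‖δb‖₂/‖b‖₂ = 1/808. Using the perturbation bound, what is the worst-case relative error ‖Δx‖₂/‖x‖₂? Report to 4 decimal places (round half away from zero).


0.0131

AᵀA = [20136331264/188101225 1660361472/37620245; 1660361472/37620245 146843200/7524049]; tr = 140872256/1113025, det = 157351936/1113025
char-poly roots: 3136/25 and 50176/44521
σ_max=√(3136/25)=(56/5), σ_min=√(50176/44521)=(224/211) → κ = 10.5500
κ_2(A)·‖δb‖/‖b‖ = 0.0131


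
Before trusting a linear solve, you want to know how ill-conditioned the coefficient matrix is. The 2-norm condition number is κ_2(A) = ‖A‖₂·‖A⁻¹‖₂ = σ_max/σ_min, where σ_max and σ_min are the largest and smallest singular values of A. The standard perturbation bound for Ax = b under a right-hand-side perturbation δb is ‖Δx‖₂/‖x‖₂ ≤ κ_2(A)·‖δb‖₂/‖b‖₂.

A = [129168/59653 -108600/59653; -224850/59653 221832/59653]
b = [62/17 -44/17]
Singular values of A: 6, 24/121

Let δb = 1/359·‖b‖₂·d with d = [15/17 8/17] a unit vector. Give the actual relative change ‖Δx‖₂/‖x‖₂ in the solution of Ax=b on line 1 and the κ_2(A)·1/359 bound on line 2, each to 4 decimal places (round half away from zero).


0.0062
0.0843

σ_max = 6, σ_min = 24/121
condition number: 6 ÷ (24/121) = 30.2500
κ_2(A)·‖δb‖/‖b‖ = 0.0843
solve Ax = b  →  x = [7.4368 6.8420]
‖b‖₂ = 4.4721 and ‖x‖₂ = 10.1053
re-solving with b+δb shifts x by Δx of norm 0.0628
dividing the unrounded norms, ‖Δx‖/‖x‖ = 0.0062
tightness: 0.0062 against a bound of 0.0843 (unrounded ratio ≈ 0.0738)


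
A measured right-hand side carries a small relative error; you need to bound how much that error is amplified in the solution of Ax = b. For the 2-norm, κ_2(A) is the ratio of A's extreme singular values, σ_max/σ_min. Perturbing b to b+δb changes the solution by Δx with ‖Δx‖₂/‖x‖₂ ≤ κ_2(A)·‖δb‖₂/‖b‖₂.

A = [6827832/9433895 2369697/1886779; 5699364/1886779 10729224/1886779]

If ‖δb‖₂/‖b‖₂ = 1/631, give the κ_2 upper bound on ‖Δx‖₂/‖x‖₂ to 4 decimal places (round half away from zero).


form AᵀA = [510819773904/52943709025 191510207064/10588741805; 191510207064/10588741805 71821363185/2117748361] with trace 7980463161/183196225 and determinant 18974736/183196225
eigenvalues of AᵀA: λ = (tr ± √(tr²−4·det))/2 = 1089/25, 17424/7327849
σ_max=√(1089/25)=(33/5), σ_min=√(17424/7327849)=(132/2707) → κ = 135.3500
bound on ‖Δx‖/‖x‖: κ·ε = 135.3500·1/631 = 0.2145

0.2145


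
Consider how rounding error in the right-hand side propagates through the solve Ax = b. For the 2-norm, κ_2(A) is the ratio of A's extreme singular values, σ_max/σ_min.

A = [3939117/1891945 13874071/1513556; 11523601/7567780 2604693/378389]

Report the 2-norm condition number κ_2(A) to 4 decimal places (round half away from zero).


form AᵀA = [15242386553689/2290851765136 4233351589740/143178235321; 4233351589740/143178235321 301040656101025/2290851765136] with trace 94075860397/681395528 and determinant 3049800625/21804656896
solving λ² − 94075860397/681395528·λ + 3049800625/21804656896 = 0 gives λ = 2209/16, 1380625/1362791056
κ = σ_max/σ_min = (47/4)/(1175/36916) = 369.1600

369.1600


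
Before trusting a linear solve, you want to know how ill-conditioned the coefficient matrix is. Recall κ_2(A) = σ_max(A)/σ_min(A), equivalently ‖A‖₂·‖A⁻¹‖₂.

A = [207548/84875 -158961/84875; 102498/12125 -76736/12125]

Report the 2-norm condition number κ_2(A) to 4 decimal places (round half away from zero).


form AᵀA = [892579732/11526025 -669425724/11526025; -669425724/11526025 502081393/11526025] with trace 55786445/461041 and determinant 58564/461041
eigenvalues of AᵀA: λ = (tr ± √(tr²−4·det))/2 = 121, 484/461041
so κ_2 = √(121 / (484/461041)) = 339.5000

339.5000


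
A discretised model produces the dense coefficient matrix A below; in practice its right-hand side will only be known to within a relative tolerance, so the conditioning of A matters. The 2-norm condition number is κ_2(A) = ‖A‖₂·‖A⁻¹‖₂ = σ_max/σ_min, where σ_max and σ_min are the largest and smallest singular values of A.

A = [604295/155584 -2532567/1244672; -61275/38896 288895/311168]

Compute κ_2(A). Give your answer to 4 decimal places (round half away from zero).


M = AᵀA = [2516251225/143233024 -10731658185/1145864192; -10731658185/1145864192 45853613881/9166913536]. tr(M)=715895129/31719424, det(M)=81450625/507510784
char-poly roots: 361/16 and 225625/31719424
κ = σ_max/σ_min = (19/4)/(475/5632) = 56.3200

56.3200


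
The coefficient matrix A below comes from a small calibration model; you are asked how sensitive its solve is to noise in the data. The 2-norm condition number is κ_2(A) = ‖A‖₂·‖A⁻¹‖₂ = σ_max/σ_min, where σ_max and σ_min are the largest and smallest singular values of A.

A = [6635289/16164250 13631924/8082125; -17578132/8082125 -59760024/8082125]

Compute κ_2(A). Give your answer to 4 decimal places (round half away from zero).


98.5625

M = AᵀA = [761445543457/155433062500 651811700106/38858265625; 651811700106/38858265625 2235032611792/38858265625]. tr(M)=3104504317/49738580, det(M)=623201296/1554330625
char-poly roots: 6241/100 and 399424/62173225
so κ_2 = √((6241/100) / (399424/62173225)) = 98.5625


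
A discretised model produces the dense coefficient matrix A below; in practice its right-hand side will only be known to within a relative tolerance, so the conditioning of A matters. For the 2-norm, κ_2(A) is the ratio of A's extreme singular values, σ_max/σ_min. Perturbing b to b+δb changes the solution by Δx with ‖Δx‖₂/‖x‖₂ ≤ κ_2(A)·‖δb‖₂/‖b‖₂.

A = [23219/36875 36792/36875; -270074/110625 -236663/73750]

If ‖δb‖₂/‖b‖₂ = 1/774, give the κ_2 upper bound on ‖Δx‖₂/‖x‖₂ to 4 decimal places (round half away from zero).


M = AᵀA = [124467301/19580625 55233731/6526875; 55233731/6526875 98278369/8702500]. tr(M)=55294981/3132900, det(M)=2401/13924
λ_max, λ_min = (55294981/3132900 ± √3050765040180361/9815062410000)/2 = 441/25, 1225/125316
so κ_2 = √((441/25) / (1225/125316)) = 42.4800
worst-case relative error ≤ 42.4800 × 1/774 = 0.0549

0.0549


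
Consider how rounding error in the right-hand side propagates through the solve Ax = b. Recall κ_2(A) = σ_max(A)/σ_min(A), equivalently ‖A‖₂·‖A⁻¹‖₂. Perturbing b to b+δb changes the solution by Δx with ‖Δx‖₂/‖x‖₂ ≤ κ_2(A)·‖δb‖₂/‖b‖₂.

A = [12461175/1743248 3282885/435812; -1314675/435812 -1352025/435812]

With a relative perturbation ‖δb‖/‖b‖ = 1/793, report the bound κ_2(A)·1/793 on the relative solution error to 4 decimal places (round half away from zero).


form AᵀA = [1082454485625/17981737216 284133126375/4495434304; 284133126375/4495434304 37293803325/561929288] with trace 2706131025/21381376 and determinant 102515625/342102016
eigenvalues of AᵀA: λ = (tr ± √(tr²−4·det))/2 = 2025/16, 50625/21381376
σ_max=√(2025/16)=(45/4), σ_min=√(50625/21381376)=(225/4624) → κ = 231.2000
κ_2(A)·‖δb‖/‖b‖ = 0.2916

0.2916


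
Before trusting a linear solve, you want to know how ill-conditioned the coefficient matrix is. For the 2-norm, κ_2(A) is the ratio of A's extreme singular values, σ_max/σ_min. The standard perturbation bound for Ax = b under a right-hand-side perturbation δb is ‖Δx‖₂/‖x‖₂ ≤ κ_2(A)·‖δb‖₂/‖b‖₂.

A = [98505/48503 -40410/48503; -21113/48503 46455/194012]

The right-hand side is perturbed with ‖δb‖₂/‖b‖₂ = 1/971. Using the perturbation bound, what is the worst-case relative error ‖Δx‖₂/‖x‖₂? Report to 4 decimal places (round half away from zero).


0.0422

M = AᵀA = [6037474/1399489 -10055415/5597956; -10055415/5597956 16826625/22391824]. tr(M)=671161/132496, det(M)=2025/132496
λ_max, λ_min = (671161/132496 ± √449383870321/17555190016)/2 = 81/16, 25/8281
so κ_2 = √((81/16) / (25/8281)) = 40.9500
κ_2(A)·‖δb‖/‖b‖ = 0.0422


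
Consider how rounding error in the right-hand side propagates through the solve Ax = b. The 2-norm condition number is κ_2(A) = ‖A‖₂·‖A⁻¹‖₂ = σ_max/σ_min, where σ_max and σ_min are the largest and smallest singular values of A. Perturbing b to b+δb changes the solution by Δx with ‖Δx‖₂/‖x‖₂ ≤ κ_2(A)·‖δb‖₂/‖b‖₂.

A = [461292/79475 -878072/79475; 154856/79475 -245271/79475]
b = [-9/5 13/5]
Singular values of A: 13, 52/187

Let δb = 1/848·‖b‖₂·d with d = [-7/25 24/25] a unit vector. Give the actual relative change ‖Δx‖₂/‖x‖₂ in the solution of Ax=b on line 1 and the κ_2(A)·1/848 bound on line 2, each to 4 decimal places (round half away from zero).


0.0012
0.0551

σ_max = 13, σ_min = 52/187
κ = σ_max/σ_min = 13/(52/187) = 46.7500
κ_2(A)·‖δb‖/‖b‖ = 0.0551
solve Ax = b  →  x = [9.4830 5.1448]
2-norm of b is 3.1623; of x, 10.7887
δb = ε·‖b‖·d = [-0.0010 0.0036]; solving A·Δx = δb gives ‖Δx‖ = 0.0134
realised ‖Δx‖/‖x‖ = 0.0012
tightness: 0.0012 against a bound of 0.0551 (unrounded ratio ≈ 0.0225)


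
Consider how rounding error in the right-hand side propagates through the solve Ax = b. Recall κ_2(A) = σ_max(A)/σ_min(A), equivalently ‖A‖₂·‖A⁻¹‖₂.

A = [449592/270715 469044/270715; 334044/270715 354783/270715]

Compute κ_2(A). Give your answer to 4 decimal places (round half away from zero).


M = AᵀA = [12548734416/2931464449 13175662500/2931464449; 13175662500/2931464449 13834930041/2931464449]. tr(M)=31371777/3485689, det(M)=5184/3485689
char-poly roots: 9 and 576/3485689
so κ_2 = √(9 / (576/3485689)) = 233.3750

233.3750


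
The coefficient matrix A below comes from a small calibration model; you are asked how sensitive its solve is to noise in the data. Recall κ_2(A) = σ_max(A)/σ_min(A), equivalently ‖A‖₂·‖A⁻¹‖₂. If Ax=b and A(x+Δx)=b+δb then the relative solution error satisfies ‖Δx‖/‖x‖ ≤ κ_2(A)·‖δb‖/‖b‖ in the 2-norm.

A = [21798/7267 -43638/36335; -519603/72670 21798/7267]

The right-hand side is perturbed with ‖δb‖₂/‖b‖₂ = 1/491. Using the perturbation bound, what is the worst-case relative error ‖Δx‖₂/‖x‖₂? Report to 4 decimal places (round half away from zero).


form AᵀA = [1878713361/31248100 -39138309/1562405; -39138309/1562405 81556776/7812025] with trace 2609397/36980 and determinant 194481/1155625
eigenvalues of AᵀA: λ = (tr ± √(tr²−4·det))/2 = 1764/25, 441/184900
κ = σ_max/σ_min = (42/5)/(21/430) = 172.0000
κ_2(A)·‖δb‖/‖b‖ = 0.3503

0.3503


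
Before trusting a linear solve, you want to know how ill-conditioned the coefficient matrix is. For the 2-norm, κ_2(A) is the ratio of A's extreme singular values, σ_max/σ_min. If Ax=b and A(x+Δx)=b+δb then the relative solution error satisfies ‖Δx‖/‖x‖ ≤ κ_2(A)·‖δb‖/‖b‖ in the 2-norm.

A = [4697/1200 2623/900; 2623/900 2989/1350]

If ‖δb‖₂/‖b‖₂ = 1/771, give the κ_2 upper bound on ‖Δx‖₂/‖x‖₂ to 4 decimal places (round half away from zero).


M = AᵀA = [61727669/2592000 34720651/1944000; 34720651/1944000 19531529/1458000]. tr(M)=173610697/4665600, det(M)=13845841/466560000
solving λ² − 173610697/4665600·λ + 13845841/466560000 = 0 gives λ = 3721/100, 3721/4665600
σ_max=√(3721/100)=(61/10), σ_min=√(3721/4665600)=(61/2160) → κ = 216.0000
κ_2(A)·‖δb‖/‖b‖ = 0.2802

0.2802


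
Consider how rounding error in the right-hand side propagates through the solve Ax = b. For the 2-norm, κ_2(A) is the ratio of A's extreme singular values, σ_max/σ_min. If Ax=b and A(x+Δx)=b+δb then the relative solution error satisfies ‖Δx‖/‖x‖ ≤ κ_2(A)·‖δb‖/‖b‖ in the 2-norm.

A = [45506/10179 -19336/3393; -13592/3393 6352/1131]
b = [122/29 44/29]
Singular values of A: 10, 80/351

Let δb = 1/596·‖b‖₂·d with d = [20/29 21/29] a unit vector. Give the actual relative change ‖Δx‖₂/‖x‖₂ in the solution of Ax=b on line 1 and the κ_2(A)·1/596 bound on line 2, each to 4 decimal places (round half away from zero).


0.0019
0.0736

σ_max = 10, σ_min = 80/351
κ = σ_max/σ_min = 10/(80/351) = 43.8750
worst-case relative error ≤ 43.8750 × 1/596 = 0.0736
solve Ax = b  →  x = [14.1600 10.3700]
2-norm of b is 4.4721; of x, 17.5511
with δb = [0.0052 0.0054], A·Δx = δb → ‖Δx‖ = 0.0329
dividing the unrounded norms, ‖Δx‖/‖x‖ = 0.0019
so the bound overstates the realised error by a factor of ≈ 39.2455 (computed from the unrounded values)


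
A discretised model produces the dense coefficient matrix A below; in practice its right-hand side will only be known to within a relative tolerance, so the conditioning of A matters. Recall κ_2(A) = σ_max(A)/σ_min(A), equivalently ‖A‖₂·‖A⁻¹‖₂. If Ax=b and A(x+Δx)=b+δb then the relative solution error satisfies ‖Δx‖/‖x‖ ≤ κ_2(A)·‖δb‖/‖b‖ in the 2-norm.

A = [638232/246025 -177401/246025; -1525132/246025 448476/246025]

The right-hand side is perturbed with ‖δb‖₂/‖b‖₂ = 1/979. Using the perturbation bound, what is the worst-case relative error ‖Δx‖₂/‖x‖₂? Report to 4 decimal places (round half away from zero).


form AᵀA = [16173773392/358155625 -4717207656/358155625; -4717207656/358155625 1376342233/358155625] with trace 28080185/573049 and determinant 38416/573049
λ_max, λ_min = (28080185/573049 ± √788408732632689/328385156401)/2 = 49, 784/573049
κ = σ_max/σ_min = 7/(28/757) = 189.2500
bound on ‖Δx‖/‖x‖: κ·ε = 189.2500·1/979 = 0.1933

0.1933


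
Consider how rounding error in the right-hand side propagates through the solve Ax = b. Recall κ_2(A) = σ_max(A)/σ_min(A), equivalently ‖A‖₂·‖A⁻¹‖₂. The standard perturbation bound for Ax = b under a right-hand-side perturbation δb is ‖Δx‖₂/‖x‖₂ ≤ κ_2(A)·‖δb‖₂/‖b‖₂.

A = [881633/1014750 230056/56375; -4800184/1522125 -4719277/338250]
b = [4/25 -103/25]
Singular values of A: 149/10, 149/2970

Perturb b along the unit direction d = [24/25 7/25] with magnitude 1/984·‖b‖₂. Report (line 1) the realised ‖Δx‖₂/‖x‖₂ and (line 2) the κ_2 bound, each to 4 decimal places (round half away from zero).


from the listed singular values, σ₁ = 149/10, σ_n = 149/2970
κ = σ_max/σ_min = (149/10)/(149/2970) = 297.0000
worst-case relative error ≤ 297.0000 × 1/984 = 0.3018
solve Ax = b  →  x = [19.5056 -4.1136]
‖b‖ = 4.1231, ‖x‖ = 19.9347
δb = ε·‖b‖·d = [0.0040 0.0012]; solving A·Δx = δb gives ‖Δx‖ = 0.0835
dividing the unrounded norms, ‖Δx‖/‖x‖ = 0.0042
tightness: 0.0042 against a bound of 0.3018 (unrounded ratio ≈ 0.0139)

0.0042
0.3018


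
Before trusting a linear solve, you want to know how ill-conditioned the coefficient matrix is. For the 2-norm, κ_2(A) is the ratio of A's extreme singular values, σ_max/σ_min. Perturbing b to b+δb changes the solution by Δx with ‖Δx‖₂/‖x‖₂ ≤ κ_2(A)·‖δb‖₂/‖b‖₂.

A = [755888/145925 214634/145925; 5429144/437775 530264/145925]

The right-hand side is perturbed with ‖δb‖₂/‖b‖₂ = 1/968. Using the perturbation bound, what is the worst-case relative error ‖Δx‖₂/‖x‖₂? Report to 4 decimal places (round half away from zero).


AᵀA = [204839672128/1134005625 19914777568/378001875; 19914777568/378001875 1936376708/126000625]; tr = 355627300/1814409, det = 614656/1814409
char-poly roots: 196 and 3136/1814409
so κ_2 = √(196 / (3136/1814409)) = 336.7500
perturbation bound = 336.7500·1/968 = 0.3479

0.3479


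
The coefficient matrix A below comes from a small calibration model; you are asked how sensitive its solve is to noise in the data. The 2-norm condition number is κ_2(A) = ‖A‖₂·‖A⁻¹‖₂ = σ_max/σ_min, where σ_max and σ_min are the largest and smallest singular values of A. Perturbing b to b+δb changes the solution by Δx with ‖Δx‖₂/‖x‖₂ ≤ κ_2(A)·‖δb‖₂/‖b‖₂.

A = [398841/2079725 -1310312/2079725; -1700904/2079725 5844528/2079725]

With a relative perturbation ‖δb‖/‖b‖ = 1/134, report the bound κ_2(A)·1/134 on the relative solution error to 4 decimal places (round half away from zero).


AᵀA = [1815674337/2573025625 -6224620584/2573025625; -6224620584/2573025625 21341716288/2573025625]; tr = 37051825/4116841, det = 2304/4116841
solving λ² − 37051825/4116841·λ + 2304/4116841 = 0 gives λ = 9, 256/4116841
σ_max=√9=3, σ_min=√(256/4116841)=(16/2029) → κ = 380.4375
κ_2(A)·‖δb‖/‖b‖ = 2.8391

2.8391


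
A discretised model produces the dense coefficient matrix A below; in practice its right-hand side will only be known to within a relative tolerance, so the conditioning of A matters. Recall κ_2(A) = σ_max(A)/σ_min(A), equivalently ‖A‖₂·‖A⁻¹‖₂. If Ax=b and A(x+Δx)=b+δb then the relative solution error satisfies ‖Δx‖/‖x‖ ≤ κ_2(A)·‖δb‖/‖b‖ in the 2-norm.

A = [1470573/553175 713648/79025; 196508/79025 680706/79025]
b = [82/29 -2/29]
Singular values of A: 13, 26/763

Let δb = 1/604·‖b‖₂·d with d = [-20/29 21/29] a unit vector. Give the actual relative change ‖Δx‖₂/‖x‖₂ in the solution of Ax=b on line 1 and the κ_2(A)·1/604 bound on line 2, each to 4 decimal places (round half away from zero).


largest singular value 13, smallest 26/763
κ = σ_max/σ_min = 13/(26/763) = 381.5000
κ_2(A)·‖δb‖/‖b‖ = 0.6316
solve Ax = b  →  x = [56.3877 -16.2862]
‖b‖₂ = 2.8284 and ‖x‖₂ = 58.6925
with δb = [-0.0032 0.0034], A·Δx = δb → ‖Δx‖ = 0.1374
dividing the unrounded norms, ‖Δx‖/‖x‖ = 0.0023
tightness: 0.0023 against a bound of 0.6316 (unrounded ratio ≈ 0.0037)

0.0023
0.6316


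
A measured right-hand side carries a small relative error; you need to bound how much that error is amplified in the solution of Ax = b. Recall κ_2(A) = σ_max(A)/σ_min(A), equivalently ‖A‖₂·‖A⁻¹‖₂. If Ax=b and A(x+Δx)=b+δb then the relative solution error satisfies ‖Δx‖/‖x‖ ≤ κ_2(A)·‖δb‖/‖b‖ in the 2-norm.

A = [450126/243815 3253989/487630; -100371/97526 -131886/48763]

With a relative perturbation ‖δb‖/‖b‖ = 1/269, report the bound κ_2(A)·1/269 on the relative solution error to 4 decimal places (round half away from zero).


0.1116

AᵀA = [6285870441/1407000100 5312554128/351750025; 5312554128/351750025 72945775809/1407000100]; tr = 1584632925/28140002, det = 791015625/225120016
char-poly roots: 225/4 and 3515625/56280004
κ_2(A) = √(λ_max/λ_min) = √((225/4) / (3515625/56280004)) = 30.0080
κ_2(A)·‖δb‖/‖b‖ = 0.1116


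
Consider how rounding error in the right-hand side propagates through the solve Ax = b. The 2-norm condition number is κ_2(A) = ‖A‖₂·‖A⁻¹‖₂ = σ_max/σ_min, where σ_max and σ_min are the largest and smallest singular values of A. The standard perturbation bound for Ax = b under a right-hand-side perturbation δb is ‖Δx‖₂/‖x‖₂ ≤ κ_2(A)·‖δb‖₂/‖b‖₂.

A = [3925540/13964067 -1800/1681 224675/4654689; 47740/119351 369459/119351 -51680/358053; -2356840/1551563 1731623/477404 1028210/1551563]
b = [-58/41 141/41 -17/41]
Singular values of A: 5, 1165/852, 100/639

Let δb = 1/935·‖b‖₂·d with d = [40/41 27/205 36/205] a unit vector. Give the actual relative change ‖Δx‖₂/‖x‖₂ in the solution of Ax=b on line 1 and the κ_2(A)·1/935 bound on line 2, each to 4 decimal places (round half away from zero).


σ_max = 5, σ_min = 100/639
condition number: 5 ÷ (100/639) = 31.9500
κ_2(A)·‖δb‖/‖b‖ = 0.0342
solve Ax = b  →  x = [-0.5629 0.8719 -6.6880]
‖b‖₂ = 3.7417 and ‖x‖₂ = 6.7680
re-solving with b+δb shifts x by Δx of norm 0.0256
relative error = 0.0038
so the bound overstates the realised error by a factor of ≈ 9.0441 (computed from the unrounded values)

0.0038
0.0342


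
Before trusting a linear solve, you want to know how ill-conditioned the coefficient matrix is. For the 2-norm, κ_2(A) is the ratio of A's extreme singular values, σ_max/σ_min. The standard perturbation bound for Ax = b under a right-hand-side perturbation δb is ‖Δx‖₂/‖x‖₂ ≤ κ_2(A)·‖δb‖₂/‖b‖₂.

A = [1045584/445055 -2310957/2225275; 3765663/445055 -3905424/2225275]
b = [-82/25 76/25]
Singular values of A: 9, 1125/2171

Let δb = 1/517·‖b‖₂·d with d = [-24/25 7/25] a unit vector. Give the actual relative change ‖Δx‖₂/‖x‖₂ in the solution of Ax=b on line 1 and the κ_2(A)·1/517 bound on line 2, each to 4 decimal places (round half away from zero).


0.0022
0.0336

from the listed singular values, σ₁ = 9, σ_n = 1125/2171
κ = σ_max/σ_min = 9/(1125/2171) = 17.3680
bound on ‖Δx‖/‖x‖: κ·ε = 17.3680·1/517 = 0.0336
solve Ax = b  →  x = [1.9112 7.4821]
2-norm of b is 4.4721; of x, 7.7223
with δb = [-0.0083 0.0024], A·Δx = δb → ‖Δx‖ = 0.0167
dividing the unrounded norms, ‖Δx‖/‖x‖ = 0.0022
realised/bound (from unrounded values) ≈ 0.0643


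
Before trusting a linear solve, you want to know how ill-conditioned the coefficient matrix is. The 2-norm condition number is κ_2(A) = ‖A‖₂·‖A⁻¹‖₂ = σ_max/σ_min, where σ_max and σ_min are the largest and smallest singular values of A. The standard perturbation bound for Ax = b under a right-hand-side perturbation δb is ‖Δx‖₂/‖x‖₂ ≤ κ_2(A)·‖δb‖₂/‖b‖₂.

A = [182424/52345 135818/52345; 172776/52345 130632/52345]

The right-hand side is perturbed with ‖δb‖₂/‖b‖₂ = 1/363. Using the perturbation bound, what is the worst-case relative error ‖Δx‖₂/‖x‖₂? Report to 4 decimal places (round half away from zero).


0.7459

M = AᵀA = [75065472/3258025 56297904/3258025; 56297904/3258025 42225028/3258025]. tr(M)=4691620/130321, det(M)=2304/130321
eigenvalues of AᵀA: λ = (tr ± √(tr²−4·det))/2 = 36, 64/130321
σ_max=√36=6, σ_min=√(64/130321)=(8/361) → κ = 270.7500
perturbation bound = 270.7500·1/363 = 0.7459


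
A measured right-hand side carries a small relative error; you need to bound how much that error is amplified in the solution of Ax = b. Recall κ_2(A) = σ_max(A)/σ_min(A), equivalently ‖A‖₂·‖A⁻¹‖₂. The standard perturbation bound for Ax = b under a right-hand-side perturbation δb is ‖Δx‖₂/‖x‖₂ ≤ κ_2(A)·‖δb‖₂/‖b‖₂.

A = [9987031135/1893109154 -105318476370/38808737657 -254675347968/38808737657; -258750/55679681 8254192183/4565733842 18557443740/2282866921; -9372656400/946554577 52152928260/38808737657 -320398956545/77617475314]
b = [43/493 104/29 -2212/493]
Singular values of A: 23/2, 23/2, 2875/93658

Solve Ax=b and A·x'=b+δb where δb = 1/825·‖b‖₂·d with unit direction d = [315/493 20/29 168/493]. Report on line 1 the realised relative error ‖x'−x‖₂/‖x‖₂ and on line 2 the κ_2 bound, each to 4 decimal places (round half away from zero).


0.0070
0.4541

from the listed singular values, σ₁ = 23/2, σ_n = 2875/93658
κ = σ_max/σ_min = (23/2)/(2875/93658) = 374.6320
perturbation bound = 374.6320·1/825 = 0.4541
solve Ax = b  →  x = [-6.8116 -31.0051 7.3327]
‖b‖₂ = 5.7446 and ‖x‖₂ = 32.5804
δb = ε·‖b‖·d = [0.0044 0.0048 0.0024]; solving A·Δx = δb gives ‖Δx‖ = 0.2268
realised ‖Δx‖/‖x‖ = 0.0070
realised/bound (from unrounded values) ≈ 0.0153


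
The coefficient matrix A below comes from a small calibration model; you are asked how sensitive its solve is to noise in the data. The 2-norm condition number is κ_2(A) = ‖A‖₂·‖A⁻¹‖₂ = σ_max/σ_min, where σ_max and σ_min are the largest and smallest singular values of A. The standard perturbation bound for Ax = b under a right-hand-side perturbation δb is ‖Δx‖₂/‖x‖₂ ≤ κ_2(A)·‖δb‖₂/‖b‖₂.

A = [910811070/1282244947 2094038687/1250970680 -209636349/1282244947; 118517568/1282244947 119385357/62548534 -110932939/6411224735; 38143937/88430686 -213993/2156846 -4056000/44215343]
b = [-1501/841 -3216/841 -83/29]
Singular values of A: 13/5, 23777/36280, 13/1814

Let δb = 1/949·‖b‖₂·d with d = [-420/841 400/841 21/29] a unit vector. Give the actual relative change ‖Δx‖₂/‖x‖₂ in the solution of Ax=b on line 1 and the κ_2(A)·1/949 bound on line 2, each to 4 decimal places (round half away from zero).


σ_max = 13/5, σ_min = 13/1814
condition number: (13/5) ÷ (13/1814) = 362.8000
bound on ‖Δx‖/‖x‖: κ·ε = 362.8000·1/949 = 0.3823
solve Ax = b  →  x = [-93.6730 -1.1660 -408.0043]
2-norm of b is 5.0990; of x, 418.6210
δb = ε·‖b‖·d = [-0.0027 0.0026 0.0039]; solving A·Δx = δb gives ‖Δx‖ = 0.7497
relative error = 0.0018
realised/bound (from unrounded values) ≈ 0.0047

0.0018
0.3823


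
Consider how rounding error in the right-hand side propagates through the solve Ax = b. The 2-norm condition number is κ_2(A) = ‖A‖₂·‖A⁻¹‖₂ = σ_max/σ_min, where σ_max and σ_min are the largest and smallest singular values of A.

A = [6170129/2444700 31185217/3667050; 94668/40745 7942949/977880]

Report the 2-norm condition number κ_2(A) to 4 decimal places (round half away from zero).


M = AᵀA = [83631154201/7106490000 429969094373/10659735000; 429969094373/10659735000 35381251941889/255833640000]. tr(M)=61427157589/409333824, det(M)=3603000625/6549341184
eigenvalues of AᵀA: λ = (tr ± √(tr²−4·det))/2 = 2401/16, 1500625/409333824
κ_2(A) = √(λ_max/λ_min) = √((2401/16) / (1500625/409333824)) = 202.3200

202.3200


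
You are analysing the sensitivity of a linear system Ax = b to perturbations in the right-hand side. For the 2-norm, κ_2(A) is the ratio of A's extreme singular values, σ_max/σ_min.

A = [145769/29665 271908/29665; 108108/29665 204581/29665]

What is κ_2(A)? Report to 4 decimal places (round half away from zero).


349.0000

AᵀA = [1317437641/35200489 2470104000/35200489; 2470104000/35200489 4631493841/35200489]; tr = 20584538/121801, det = 28561/121801
eigenvalues of AᵀA: λ = (tr ± √(tr²−4·det))/2 = 169, 169/121801
κ_2(A) = √(λ_max/λ_min) = √(169 / (169/121801)) = 349.0000


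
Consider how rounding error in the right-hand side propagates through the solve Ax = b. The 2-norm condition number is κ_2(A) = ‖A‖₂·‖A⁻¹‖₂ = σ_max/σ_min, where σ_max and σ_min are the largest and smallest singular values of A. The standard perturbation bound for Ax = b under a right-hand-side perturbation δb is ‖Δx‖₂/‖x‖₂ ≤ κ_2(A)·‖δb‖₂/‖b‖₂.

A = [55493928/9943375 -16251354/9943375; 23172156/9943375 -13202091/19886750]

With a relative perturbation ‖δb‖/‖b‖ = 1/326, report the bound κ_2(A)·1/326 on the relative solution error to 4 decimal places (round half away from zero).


AᵀA = [4279911075216/117006753125 -1248298135938/117006753125; -1248298135938/117006753125 1456474833261/468027012500]; tr = 148608953073/3744216100, det = 252047376/23401350625
eigenvalues of AᵀA: λ = (tr ± √(tr²−4·det))/2 = 3969/100, 254016/936054025
σ_max=√(3969/100)=(63/10), σ_min=√(254016/936054025)=(504/30595) → κ = 382.4375
perturbation bound = 382.4375·1/326 = 1.1731

1.1731


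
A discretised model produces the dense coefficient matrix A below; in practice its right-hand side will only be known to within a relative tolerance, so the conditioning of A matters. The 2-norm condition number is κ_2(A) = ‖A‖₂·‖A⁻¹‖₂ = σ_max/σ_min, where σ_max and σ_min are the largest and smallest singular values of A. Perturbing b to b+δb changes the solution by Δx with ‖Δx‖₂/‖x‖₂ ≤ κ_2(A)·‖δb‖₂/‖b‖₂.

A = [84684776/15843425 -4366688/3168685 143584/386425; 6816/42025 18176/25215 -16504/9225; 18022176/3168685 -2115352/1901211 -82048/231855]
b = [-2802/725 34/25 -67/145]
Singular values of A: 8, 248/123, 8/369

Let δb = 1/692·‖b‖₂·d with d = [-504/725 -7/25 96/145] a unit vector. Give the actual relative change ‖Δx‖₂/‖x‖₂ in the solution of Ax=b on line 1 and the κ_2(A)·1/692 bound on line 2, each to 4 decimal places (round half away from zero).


0.0030
0.5332

σ_max = 8, σ_min = 8/369
condition number: 8 ÷ (8/369) = 369.0000
κ_2(A)·‖δb‖/‖b‖ = 0.5332
solve Ax = b  →  x = [18.4102 83.5314 34.5651]
2-norm of b is 4.1231; of x, 92.2561
δb = ε·‖b‖·d = [-0.0041 -0.0017 0.0039]; solving A·Δx = δb gives ‖Δx‖ = 0.2748
dividing the unrounded norms, ‖Δx‖/‖x‖ = 0.0030
tightness: 0.0030 against a bound of 0.5332 (unrounded ratio ≈ 0.0056)


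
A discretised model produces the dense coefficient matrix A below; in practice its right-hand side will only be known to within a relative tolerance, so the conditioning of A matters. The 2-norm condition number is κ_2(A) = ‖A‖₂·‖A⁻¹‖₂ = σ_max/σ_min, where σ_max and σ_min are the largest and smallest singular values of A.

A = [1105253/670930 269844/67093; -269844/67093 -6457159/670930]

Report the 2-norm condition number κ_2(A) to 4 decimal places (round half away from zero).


397.0000

form AᵀA = [50314571761/2663592100 6037489656/133179605; 6037489656/133179605 289801661449/2663592100] with trace 201252209/1576090 and determinant 163047361/1576090000
eigenvalues of AᵀA: λ = (tr ± √(tr²−4·det))/2 = 12769/100, 12769/15760900
σ_max=√(12769/100)=(113/10), σ_min=√(12769/15760900)=(113/3970) → κ = 397.0000


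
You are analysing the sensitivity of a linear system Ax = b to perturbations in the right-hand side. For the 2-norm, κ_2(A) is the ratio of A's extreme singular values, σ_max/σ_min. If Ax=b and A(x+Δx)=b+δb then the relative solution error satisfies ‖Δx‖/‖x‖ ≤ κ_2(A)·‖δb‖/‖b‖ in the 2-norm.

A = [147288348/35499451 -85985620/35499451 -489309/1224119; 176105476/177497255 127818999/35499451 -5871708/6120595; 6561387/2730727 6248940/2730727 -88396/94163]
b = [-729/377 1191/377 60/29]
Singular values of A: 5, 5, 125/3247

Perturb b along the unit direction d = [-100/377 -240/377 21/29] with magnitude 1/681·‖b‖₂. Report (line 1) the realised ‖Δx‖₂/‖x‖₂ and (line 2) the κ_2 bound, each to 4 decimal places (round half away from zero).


0.1907
0.1907

σ_max = 5, σ_min = 125/3247
κ = σ_max/σ_min = 5/(125/3247) = 129.8800
κ_2(A)·‖δb‖/‖b‖ = 0.1907
solve Ax = b  →  x = [0.0033 0.8317 -0.1680]
2-norm of b is 4.2426; of x, 0.8485
with δb = [-0.0017 -0.0040 0.0045], A·Δx = δb → ‖Δx‖ = 0.1618
realised ‖Δx‖/‖x‖ = 0.1907
tightness: 0.1907 against a bound of 0.1907; the bound is attained (ratio 1)


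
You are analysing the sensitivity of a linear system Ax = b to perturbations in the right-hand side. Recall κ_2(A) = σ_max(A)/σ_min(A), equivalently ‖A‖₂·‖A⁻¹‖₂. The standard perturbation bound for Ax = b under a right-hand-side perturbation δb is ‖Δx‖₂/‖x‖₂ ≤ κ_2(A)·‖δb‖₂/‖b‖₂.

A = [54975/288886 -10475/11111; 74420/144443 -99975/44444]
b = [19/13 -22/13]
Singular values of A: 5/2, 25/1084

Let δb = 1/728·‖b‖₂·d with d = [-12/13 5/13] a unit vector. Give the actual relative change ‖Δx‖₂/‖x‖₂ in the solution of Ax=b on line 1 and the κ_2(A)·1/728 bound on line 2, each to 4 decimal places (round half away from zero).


from the listed singular values, σ₁ = 5/2, σ_n = 25/1084
κ = σ_max/σ_min = (5/2)/(25/1084) = 108.4000
perturbation bound = 108.4000·1/728 = 0.1489
solve Ax = b  →  x = [-84.6927 -18.6459]
‖b‖ = 2.2361, ‖x‖ = 86.7209
δb = ε·‖b‖·d = [-0.0028 0.0012]; solving A·Δx = δb gives ‖Δx‖ = 0.1332
relative error = 0.0015
so the bound overstates the realised error by a factor of ≈ 96.9569 (computed from the unrounded values)

0.0015
0.1489


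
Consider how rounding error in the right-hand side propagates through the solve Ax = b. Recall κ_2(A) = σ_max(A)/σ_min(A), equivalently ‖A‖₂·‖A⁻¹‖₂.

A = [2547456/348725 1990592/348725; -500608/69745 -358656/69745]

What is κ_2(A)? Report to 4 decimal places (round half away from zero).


form AᵀA = [15166160896/144600625 11366940672/144600625; 11366940672/144600625 8535445504/144600625] with trace 948064256/5784025 and determinant 67108864/5784025
solving λ² − 948064256/5784025·λ + 67108864/5784025 = 0 gives λ = 4096/25, 16384/231361
so κ_2 = √((4096/25) / (16384/231361)) = 48.1000

48.1000


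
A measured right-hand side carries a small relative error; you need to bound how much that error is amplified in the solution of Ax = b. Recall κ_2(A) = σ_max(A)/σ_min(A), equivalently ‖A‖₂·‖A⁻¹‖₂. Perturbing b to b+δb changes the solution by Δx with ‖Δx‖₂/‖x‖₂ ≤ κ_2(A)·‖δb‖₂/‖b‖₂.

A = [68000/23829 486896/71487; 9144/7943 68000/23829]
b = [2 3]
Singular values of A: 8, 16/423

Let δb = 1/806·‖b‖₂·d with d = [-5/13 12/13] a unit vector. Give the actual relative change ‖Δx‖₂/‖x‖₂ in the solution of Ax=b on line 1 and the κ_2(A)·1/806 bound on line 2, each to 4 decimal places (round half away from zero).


0.0022
0.2624

largest singular value 8, smallest 16/423
κ = σ_max/σ_min = 8/(16/423) = 211.5000
κ_2(A)·‖δb‖/‖b‖ = 0.2624
solve Ax = b  →  x = [-48.6635 20.6827]
‖b‖₂ = 3.6056 and ‖x‖₂ = 52.8763
δb = ε·‖b‖·d = [-0.0017 0.0041]; solving A·Δx = δb gives ‖Δx‖ = 0.1183
realised ‖Δx‖/‖x‖ = 0.0022
so the bound overstates the realised error by a factor of ≈ 117.3220 (computed from the unrounded values)


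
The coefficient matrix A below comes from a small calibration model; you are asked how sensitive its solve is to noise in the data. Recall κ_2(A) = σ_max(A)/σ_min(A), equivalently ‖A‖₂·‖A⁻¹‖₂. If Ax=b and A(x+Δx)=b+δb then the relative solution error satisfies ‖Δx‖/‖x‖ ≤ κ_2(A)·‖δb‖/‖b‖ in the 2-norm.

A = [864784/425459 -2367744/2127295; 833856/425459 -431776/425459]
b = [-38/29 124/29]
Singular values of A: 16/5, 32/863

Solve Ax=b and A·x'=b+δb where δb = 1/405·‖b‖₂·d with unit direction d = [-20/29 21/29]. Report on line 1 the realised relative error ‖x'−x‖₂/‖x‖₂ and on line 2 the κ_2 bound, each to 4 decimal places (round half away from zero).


largest singular value 16/5, smallest 32/863
κ_2(A) = (16/5) / (32/863) = 86.3000
perturbation bound = 86.3000·1/405 = 0.2131
solve Ax = b  →  x = [51.3162 94.8897]
‖b‖ = 4.4721, ‖x‖ = 107.8768
Δx = A⁻¹·δb where δb = 1/405·4.4721·d; ‖Δx‖ = 0.2978
dividing the unrounded norms, ‖Δx‖/‖x‖ = 0.0028
so the bound overstates the realised error by a factor of ≈ 77.1904 (computed from the unrounded values)

0.0028
0.2131


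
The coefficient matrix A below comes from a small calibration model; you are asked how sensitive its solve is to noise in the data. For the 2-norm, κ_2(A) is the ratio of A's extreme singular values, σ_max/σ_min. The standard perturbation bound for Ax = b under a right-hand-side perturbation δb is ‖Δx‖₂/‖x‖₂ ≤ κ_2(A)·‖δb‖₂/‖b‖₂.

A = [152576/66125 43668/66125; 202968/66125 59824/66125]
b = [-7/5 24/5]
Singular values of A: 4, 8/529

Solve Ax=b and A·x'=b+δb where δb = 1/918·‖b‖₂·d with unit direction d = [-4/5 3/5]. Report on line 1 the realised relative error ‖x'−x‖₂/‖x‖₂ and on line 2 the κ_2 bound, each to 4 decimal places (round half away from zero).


largest singular value 4, smallest 8/529
κ_2(A) = 4 / (8/529) = 264.5000
worst-case relative error ≤ 264.5000 × 1/918 = 0.2881
solve Ax = b  →  x = [-73.3400 254.1300]
2-norm of b is 5.0000; of x, 264.5011
δb = ε·‖b‖·d = [-0.0044 0.0033]; solving A·Δx = δb gives ‖Δx‖ = 0.3602
dividing the unrounded norms, ‖Δx‖/‖x‖ = 0.0014
tightness: 0.0014 against a bound of 0.2881 (unrounded ratio ≈ 0.0047)

0.0014
0.2881


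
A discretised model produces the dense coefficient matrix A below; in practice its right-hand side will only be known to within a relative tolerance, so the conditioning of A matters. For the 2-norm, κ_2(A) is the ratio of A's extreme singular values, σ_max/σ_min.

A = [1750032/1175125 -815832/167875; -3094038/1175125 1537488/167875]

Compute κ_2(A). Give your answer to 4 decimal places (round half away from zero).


form AᵀA = [43722087012/4778265625 -21400617312/682609375; -21400617312/682609375 10482530112/97515625] with trace 35671428/305809 and determinant 136048896/191130625
eigenvalues of AᵀA: λ = (tr ± √(tr²−4·det))/2 = 2916/25, 46656/7645225
σ_max=√(2916/25)=(54/5), σ_min=√(46656/7645225)=(216/2765) → κ = 138.2500

138.2500


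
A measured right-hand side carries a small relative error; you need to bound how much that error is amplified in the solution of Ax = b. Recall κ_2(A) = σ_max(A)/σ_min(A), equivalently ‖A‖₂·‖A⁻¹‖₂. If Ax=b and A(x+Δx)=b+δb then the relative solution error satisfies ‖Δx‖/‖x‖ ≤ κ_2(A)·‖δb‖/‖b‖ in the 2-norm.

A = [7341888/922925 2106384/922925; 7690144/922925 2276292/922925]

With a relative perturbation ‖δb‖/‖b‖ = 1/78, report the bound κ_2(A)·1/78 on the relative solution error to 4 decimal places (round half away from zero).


AᵀA = [26882671616/202566125 7840629888/202566125; 7840629888/202566125 2287362384/202566125]; tr = 233360272/1620529, det = 589824/1620529
eigenvalues of AᵀA: λ = (tr ± √(tr²−4·det))/2 = 144, 4096/1620529
κ_2(A) = √(λ_max/λ_min) = √(144 / (4096/1620529)) = 238.6875
κ_2(A)·‖δb‖/‖b‖ = 3.0601

3.0601
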